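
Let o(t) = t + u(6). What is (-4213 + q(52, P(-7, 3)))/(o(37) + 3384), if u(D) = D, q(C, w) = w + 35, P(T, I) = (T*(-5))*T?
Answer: -4423/3427 ≈ -1.2906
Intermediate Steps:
P(T, I) = -5*T**2 (P(T, I) = (-5*T)*T = -5*T**2)
q(C, w) = 35 + w
o(t) = 6 + t (o(t) = t + 6 = 6 + t)
(-4213 + q(52, P(-7, 3)))/(o(37) + 3384) = (-4213 + (35 - 5*(-7)**2))/((6 + 37) + 3384) = (-4213 + (35 - 5*49))/(43 + 3384) = (-4213 + (35 - 245))/3427 = (-4213 - 210)*(1/3427) = -4423*1/3427 = -4423/3427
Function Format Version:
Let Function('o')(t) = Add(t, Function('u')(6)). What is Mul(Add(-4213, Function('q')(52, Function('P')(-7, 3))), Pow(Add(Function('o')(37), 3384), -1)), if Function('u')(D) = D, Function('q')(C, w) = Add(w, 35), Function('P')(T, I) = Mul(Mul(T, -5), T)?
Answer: Rational(-4423, 3427) ≈ -1.2906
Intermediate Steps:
Function('P')(T, I) = Mul(-5, Pow(T, 2)) (Function('P')(T, I) = Mul(Mul(-5, T), T) = Mul(-5, Pow(T, 2)))
Function('q')(C, w) = Add(35, w)
Function('o')(t) = Add(6, t) (Function('o')(t) = Add(t, 6) = Add(6, t))
Mul(Add(-4213, Function('q')(52, Function('P')(-7, 3))), Pow(Add(Function('o')(37), 3384), -1)) = Mul(Add(-4213, Add(35, Mul(-5, Pow(-7, 2)))), Pow(Add(Add(6, 37), 3384), -1)) = Mul(Add(-4213, Add(35, Mul(-5, 49))), Pow(Add(43, 3384), -1)) = Mul(Add(-4213, Add(35, -245)), Pow(3427, -1)) = Mul(Add(-4213, -210), Rational(1, 3427)) = Mul(-4423, Rational(1, 3427)) = Rational(-4423, 3427)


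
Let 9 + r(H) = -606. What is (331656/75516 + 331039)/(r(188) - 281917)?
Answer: -2083256065/1777973876 ≈ -1.1717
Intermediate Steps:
r(H) = -615 (r(H) = -9 - 606 = -615)
(331656/75516 + 331039)/(r(188) - 281917) = (331656/75516 + 331039)/(-615 - 281917) = (331656*(1/75516) + 331039)/(-282532) = (27638/6293 + 331039)*(-1/282532) = (2083256065/6293)*(-1/282532) = -2083256065/1777973876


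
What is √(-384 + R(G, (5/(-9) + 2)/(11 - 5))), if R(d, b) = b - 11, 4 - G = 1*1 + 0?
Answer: I*√127902/18 ≈ 19.869*I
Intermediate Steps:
G = 3 (G = 4 - (1*1 + 0) = 4 - (1 + 0) = 4 - 1*1 = 4 - 1 = 3)
R(d, b) = -11 + b
√(-384 + R(G, (5/(-9) + 2)/(11 - 5))) = √(-384 + (-11 + (5/(-9) + 2)/(11 - 5))) = √(-384 + (-11 + (5*(-⅑) + 2)/6)) = √(-384 + (-11 + (-5/9 + 2)*(⅙))) = √(-384 + (-11 + (13/9)*(⅙))) = √(-384 + (-11 + 13/54)) = √(-384 - 581/54) = √(-21317/54) = I*√127902/18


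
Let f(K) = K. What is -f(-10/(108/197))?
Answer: 985/54 ≈ 18.241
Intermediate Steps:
-f(-10/(108/197)) = -(-10)/(108/197) = -(-10)/(108*(1/197)) = -(-10)/108/197 = -(-10)*197/108 = -1*(-985/54) = 985/54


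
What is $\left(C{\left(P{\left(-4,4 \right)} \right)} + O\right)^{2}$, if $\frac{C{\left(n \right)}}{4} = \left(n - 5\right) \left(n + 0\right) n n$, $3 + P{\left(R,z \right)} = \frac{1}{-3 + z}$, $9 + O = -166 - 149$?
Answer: $10000$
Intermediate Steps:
$O = -324$ ($O = -9 - 315 = -324$)
$P{\left(R,z \right)} = -3 + \frac{1}{-3 + z}$
$C{\left(n \right)} = 4 n^{3} \left(-5 + n\right)$ ($C{\left(n \right)} = 4 \left(n - 5\right) \left(n + 0\right) n n = 4 \left(-5 + n\right) n n n = 4 n \left(-5 + n\right) n n = 4 n^{2} \left(-5 + n\right) n = 4 n^{3} \left(-5 + n\right)$)
$\left(C{\left(P{\left(-4,4 \right)} \right)} + O\right)^{2} = \left(4 \left(\frac{10 - 12}{-3 + 4}\right)^{3} \left(-5 + \frac{10 - 12}{-3 + 4}\right) - 324\right)^{2} = \left(4 \left(\frac{10 - 12}{1}\right)^{3} \left(-5 + \frac{10 - 12}{1}\right) - 324\right)^{2} = \left(4 \left(1 \left(-2\right)\right)^{3} \left(-5 + 1 \left(-2\right)\right) - 324\right)^{2} = \left(4 \left(-2\right)^{3} \left(-5 - 2\right) - 324\right)^{2} = \left(4 \left(-8\right) \left(-7\right) - 324\right)^{2} = \left(224 - 324\right)^{2} = \left(-100\right)^{2} = 10000$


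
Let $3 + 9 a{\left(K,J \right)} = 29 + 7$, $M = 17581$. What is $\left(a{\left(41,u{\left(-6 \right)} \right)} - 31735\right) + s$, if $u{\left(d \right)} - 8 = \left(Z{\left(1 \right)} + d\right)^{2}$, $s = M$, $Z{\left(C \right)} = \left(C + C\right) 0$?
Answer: $- \frac{42451}{3} \approx -14150.0$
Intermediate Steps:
$Z{\left(C \right)} = 0$ ($Z{\left(C \right)} = 2 C 0 = 0$)
$s = 17581$
$u{\left(d \right)} = 8 + d^{2}$ ($u{\left(d \right)} = 8 + \left(0 + d\right)^{2} = 8 + d^{2}$)
$a{\left(K,J \right)} = \frac{11}{3}$ ($a{\left(K,J \right)} = - \frac{1}{3} + \frac{29 + 7}{9} = - \frac{1}{3} + \frac{1}{9} \cdot 36 = - \frac{1}{3} + 4 = \frac{11}{3}$)
$\left(a{\left(41,u{\left(-6 \right)} \right)} - 31735\right) + s = \left(\frac{11}{3} - 31735\right) + 17581 = - \frac{95194}{3} + 17581 = - \frac{42451}{3}$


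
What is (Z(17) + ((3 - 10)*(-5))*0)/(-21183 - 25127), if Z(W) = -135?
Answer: 27/9262 ≈ 0.0029151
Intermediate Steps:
(Z(17) + ((3 - 10)*(-5))*0)/(-21183 - 25127) = (-135 + ((3 - 10)*(-5))*0)/(-21183 - 25127) = (-135 - 7*(-5)*0)/(-46310) = (-135 + 35*0)*(-1/46310) = (-135 + 0)*(-1/46310) = -135*(-1/46310) = 27/9262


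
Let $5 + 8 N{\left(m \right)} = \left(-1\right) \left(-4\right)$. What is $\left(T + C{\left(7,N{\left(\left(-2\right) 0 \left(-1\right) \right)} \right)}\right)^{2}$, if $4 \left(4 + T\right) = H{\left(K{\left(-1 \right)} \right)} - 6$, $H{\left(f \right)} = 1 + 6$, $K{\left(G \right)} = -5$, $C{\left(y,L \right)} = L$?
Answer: $\frac{961}{64} \approx 15.016$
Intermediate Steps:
$N{\left(m \right)} = - \frac{1}{8}$ ($N{\left(m \right)} = - \frac{5}{8} + \frac{\left(-1\right) \left(-4\right)}{8} = - \frac{5}{8} + \frac{1}{8} \cdot 4 = - \frac{5}{8} + \frac{1}{2} = - \frac{1}{8}$)
$H{\left(f \right)} = 7$
$T = - \frac{15}{4}$ ($T = -4 + \frac{7 - 6}{4} = -4 + \frac{1}{4} \cdot 1 = -4 + \frac{1}{4} = - \frac{15}{4} \approx -3.75$)
$\left(T + C{\left(7,N{\left(\left(-2\right) 0 \left(-1\right) \right)} \right)}\right)^{2} = \left(- \frac{15}{4} - \frac{1}{8}\right)^{2} = \left(- \frac{31}{8}\right)^{2} = \frac{961}{64}$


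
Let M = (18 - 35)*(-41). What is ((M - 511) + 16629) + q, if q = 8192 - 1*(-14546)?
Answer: 39553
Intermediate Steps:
q = 22738 (q = 8192 + 14546 = 22738)
M = 697 (M = -17*(-41) = 697)
((M - 511) + 16629) + q = ((697 - 511) + 16629) + 22738 = (186 + 16629) + 22738 = 16815 + 22738 = 39553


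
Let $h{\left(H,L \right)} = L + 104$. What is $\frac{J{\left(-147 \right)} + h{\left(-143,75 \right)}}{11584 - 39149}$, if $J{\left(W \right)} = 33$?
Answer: $- \frac{212}{27565} \approx -0.0076909$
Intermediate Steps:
$h{\left(H,L \right)} = 104 + L$
$\frac{J{\left(-147 \right)} + h{\left(-143,75 \right)}}{11584 - 39149} = \frac{33 + \left(104 + 75\right)}{11584 - 39149} = \frac{33 + 179}{-27565} = 212 \left(- \frac{1}{27565}\right) = - \frac{212}{27565}$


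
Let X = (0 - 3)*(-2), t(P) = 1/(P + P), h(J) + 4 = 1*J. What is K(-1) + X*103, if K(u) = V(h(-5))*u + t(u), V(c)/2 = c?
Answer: 1271/2 ≈ 635.50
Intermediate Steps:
h(J) = -4 + J (h(J) = -4 + 1*J = -4 + J)
t(P) = 1/(2*P)
V(c) = 2*c
X = 6 (X = -3*(-2) = 6)
K(u) = 1/(2*u) - 18*u (K(u) = (2*(-4 - 5))*u + 1/(2*u) = (2*(-9))*u + 1/(2*u) = -18*u + 1/(2*u) = 1/(2*u) - 18*u)
K(-1) + X*103 = ((½)/(-1) - 18*(-1)) + 6*103 = ((½)*(-1) + 18) + 618 = (-½ + 18) + 618 = 35/2 + 618 = 1271/2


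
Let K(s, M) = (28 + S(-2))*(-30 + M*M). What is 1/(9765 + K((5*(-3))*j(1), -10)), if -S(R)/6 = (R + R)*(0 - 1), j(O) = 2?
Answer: 1/10045 ≈ 9.9552e-5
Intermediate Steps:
S(R) = 12*R (S(R) = -6*(R + R)*(0 - 1) = -6*2*R*(-1) = -(-12)*R = 12*R)
K(s, M) = -120 + 4*M**2 (K(s, M) = (28 + 12*(-2))*(-30 + M*M) = (28 - 24)*(-30 + M**2) = 4*(-30 + M**2) = -120 + 4*M**2)
1/(9765 + K((5*(-3))*j(1), -10)) = 1/(9765 + (-120 + 4*(-10)**2)) = 1/(9765 + (-120 + 4*100)) = 1/(9765 + (-120 + 400)) = 1/(9765 + 280) = 1/10045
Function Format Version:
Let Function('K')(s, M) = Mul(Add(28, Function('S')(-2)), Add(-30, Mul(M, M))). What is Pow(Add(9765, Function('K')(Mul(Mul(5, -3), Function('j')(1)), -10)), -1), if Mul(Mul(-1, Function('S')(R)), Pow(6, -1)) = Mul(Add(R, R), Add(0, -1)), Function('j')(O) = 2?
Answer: Rational(1, 10045) ≈ 9.9552e-5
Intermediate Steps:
Function('S')(R) = Mul(12, R) (Function('S')(R) = Mul(-6, Mul(Add(R, R), Add(0, -1))) = Mul(-6, Mul(Mul(2, R), -1)) = Mul(-6, Mul(-2, R)) = Mul(12, R))
Function('K')(s, M) = Add(-120, Mul(4, Pow(M, 2))) (Function('K')(s, M) = Mul(Add(28, Mul(12, -2)), Add(-30, Mul(M, M))) = Mul(Add(28, -24), Add(-30, Pow(M, 2))) = Mul(4, Add(-30, Pow(M, 2))) = Add(-120, Mul(4, Pow(M, 2))))
Pow(Add(9765, Function('K')(Mul(Mul(5, -3), Function('j')(1)), -10)), -1) = Pow(Add(9765, Add(-120, Mul(4, Pow(-10, 2)))), -1) = Pow(Add(9765, Add(-120, Mul(4, 100))), -1) = Pow(Add(9765, Add(-120, 400)), -1) = Pow(Add(9765, 280), -1) = Pow(10045, -1) = Rational(1, 10045)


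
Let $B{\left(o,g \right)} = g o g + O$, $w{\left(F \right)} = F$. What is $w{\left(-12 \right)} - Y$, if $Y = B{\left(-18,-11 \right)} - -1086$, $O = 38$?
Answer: $1042$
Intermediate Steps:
$B{\left(o,g \right)} = 38 + o g^{2}$ ($B{\left(o,g \right)} = g o g + 38 = o g^{2} + 38 = 38 + o g^{2}$)
$Y = -1054$ ($Y = \left(38 - 18 \left(-11\right)^{2}\right) - -1086 = \left(38 - 2178\right) + 1086 = -2140 + 1086 = -1054$)
$w{\left(-12 \right)} - Y = -12 - -1054 = -12 + 1054 = 1042$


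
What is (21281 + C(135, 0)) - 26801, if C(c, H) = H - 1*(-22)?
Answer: -5498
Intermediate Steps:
C(c, H) = 22 + H (C(c, H) = H + 22 = 22 + H)
(21281 + C(135, 0)) - 26801 = (21281 + (22 + 0)) - 26801 = (21281 + 22) - 26801 = 21303 - 26801 = -5498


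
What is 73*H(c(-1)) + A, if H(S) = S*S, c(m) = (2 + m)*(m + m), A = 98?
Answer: 390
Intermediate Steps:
c(m) = 2*m*(2 + m) (c(m) = (2 + m)*(2*m) = 2*m*(2 + m))
H(S) = S²
73*H(c(-1)) + A = 73*(2*(-1)*(2 - 1))² + 98 = 73*(2*(-1)*1)² + 98 = 73*(-2)² + 98 = 73*4 + 98 = 292 + 98 = 390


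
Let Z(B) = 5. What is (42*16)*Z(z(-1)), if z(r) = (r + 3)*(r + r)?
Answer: 3360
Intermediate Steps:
z(r) = 2*r*(3 + r) (z(r) = (3 + r)*(2*r) = 2*r*(3 + r))
(42*16)*Z(z(-1)) = (42*16)*5 = 672*5 = 3360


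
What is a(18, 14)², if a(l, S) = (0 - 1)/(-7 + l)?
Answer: 1/121 ≈ 0.0082645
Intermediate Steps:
a(l, S) = -1/(-7 + l)
a(18, 14)² = (-1/(-7 + 18))² = (-1/11)² = 1/121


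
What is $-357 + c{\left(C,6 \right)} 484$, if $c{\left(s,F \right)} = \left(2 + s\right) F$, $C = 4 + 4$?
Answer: $28683$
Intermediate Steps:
$C = 8$
$c{\left(s,F \right)} = F \left(2 + s\right)$
$-357 + c{\left(C,6 \right)} 484 = -357 + 6 \left(2 + 8\right) 484 = -357 + 6 \cdot 10 \cdot 484 = -357 + 60 \cdot 484 = -357 + 29040 = 28683$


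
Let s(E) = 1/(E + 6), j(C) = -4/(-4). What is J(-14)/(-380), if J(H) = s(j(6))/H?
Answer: 1/37240 ≈ 2.6853e-5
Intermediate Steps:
j(C) = 1 (j(C) = -4*(-¼) = 1)
s(E) = 1/(6 + E)
J(H) = 1/(7*H) (J(H) = 1/((6 + 1)*H) = 1/(7*H))
J(-14)/(-380) = ((⅐)/(-14))/(-380) = ((⅐)*(-1/14))*(-1/380) = -1/98*(-1/380) = 1/37240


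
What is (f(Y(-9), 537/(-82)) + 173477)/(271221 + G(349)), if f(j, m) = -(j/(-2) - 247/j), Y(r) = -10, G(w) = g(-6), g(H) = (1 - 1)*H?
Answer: 1734473/2712210 ≈ 0.63951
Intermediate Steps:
g(H) = 0 (g(H) = 0*H = 0)
G(w) = 0
f(j, m) = j/2 + 247/j (f(j, m) = -(j*(-1/2) - 247/j) = -(-j/2 - 247/j) = -(-247/j - j/2) = j/2 + 247/j)
(f(Y(-9), 537/(-82)) + 173477)/(271221 + G(349)) = (((1/2)*(-10) + 247/(-10)) + 173477)/(271221 + 0) = ((-5 + 247*(-1/10)) + 173477)/271221 = ((-5 - 247/10) + 173477)*(1/271221) = (-297/10 + 173477)*(1/271221) = (1734473/10)*(1/271221) = 1734473/2712210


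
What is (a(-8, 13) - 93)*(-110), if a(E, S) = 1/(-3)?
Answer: 30800/3 ≈ 10267.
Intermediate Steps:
a(E, S) = -⅓
(a(-8, 13) - 93)*(-110) = (-⅓ - 93)*(-110) = -280/3*(-110) = 30800/3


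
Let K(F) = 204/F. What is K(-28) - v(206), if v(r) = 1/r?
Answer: -10513/1442 ≈ -7.2906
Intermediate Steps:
K(-28) - v(206) = 204/(-28) - 1/206 = 204*(-1/28) - 1*1/206 = -51/7 - 1/206 = -10513/1442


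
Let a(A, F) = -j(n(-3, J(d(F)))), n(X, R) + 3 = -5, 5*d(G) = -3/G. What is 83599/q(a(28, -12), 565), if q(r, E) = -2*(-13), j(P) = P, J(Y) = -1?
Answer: 83599/26 ≈ 3215.3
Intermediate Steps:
d(G) = -3/(5*G) (d(G) = (-3/G)/5 = -3/(5*G))
n(X, R) = -8 (n(X, R) = -3 - 5 = -8)
a(A, F) = 8 (a(A, F) = -1*(-8) = 8)
q(r, E) = 26
83599/q(a(28, -12), 565) = 83599/26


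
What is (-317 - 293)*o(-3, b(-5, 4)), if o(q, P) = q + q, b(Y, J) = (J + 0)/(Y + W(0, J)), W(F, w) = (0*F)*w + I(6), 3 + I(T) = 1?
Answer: 3660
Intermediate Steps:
I(T) = -2 (I(T) = -3 + 1 = -2)
W(F, w) = -2 (W(F, w) = (0*F)*w - 2 = 0*w - 2 = 0 - 2 = -2)
b(Y, J) = J/(-2 + Y) (b(Y, J) = (J + 0)/(Y - 2) = J/(-2 + Y))
o(q, P) = 2*q
(-317 - 293)*o(-3, b(-5, 4)) = (-317 - 293)*(2*(-3)) = -610*(-6) = 3660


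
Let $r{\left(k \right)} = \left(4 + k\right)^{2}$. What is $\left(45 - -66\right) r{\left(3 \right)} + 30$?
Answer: $5469$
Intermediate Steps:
$\left(45 - -66\right) r{\left(3 \right)} + 30 = \left(45 - -66\right) \left(4 + 3\right)^{2} + 30 = \left(45 + 66\right) 7^{2} + 30 = 111 \cdot 49 + 30 = 5439 + 30 = 5469$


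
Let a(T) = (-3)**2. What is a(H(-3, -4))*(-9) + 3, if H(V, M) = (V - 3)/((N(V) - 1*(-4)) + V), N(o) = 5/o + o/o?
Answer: -78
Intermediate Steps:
N(o) = 1 + 5/o (N(o) = 5/o + 1 = 1 + 5/o)
H(V, M) = (-3 + V)/(4 + V + (5 + V)/V) (H(V, M) = (V - 3)/(((5 + V)/V - 1*(-4)) + V) = (-3 + V)/(((5 + V)/V + 4) + V) = (-3 + V)/((4 + (5 + V)/V) + V) = (-3 + V)/(4 + V + (5 + V)/V))
a(T) = 9
a(H(-3, -4))*(-9) + 3 = 9*(-9) + 3 = -81 + 3 = -78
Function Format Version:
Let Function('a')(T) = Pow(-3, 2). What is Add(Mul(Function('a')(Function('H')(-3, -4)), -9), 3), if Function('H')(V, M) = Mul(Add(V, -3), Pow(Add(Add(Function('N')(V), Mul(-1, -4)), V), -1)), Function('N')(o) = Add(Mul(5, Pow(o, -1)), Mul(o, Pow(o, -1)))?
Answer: -78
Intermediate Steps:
Function('N')(o) = Add(1, Mul(5, Pow(o, -1))) (Function('N')(o) = Add(Mul(5, Pow(o, -1)), 1) = Add(1, Mul(5, Pow(o, -1))))
Function('H')(V, M) = Mul(Pow(Add(4, V, Mul(Pow(V, -1), Add(5, V))), -1), Add(-3, V)) (Function('H')(V, M) = Mul(Add(V, -3), Pow(Add(Add(Mul(Pow(V, -1), Add(5, V)), Mul(-1, -4)), V), -1)) = Mul(Add(-3, V), Pow(Add(Add(Mul(Pow(V, -1), Add(5, V)), 4), V), -1)) = Mul(Add(-3, V), Pow(Add(Add(4, Mul(Pow(V, -1), Add(5, V))), V), -1)) = Mul(Add(-3, V), Pow(Add(4, V, Mul(Pow(V, -1), Add(5, V))), -1)) = Mul(Pow(Add(4, V, Mul(Pow(V, -1), Add(5, V))), -1), Add(-3, V)))
Function('a')(T) = 9
Add(Mul(Function('a')(Function('H')(-3, -4)), -9), 3) = Add(Mul(9, -9), 3) = Add(-81, 3) = -78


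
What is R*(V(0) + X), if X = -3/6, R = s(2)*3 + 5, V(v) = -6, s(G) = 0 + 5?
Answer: -130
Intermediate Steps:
s(G) = 5
R = 20 (R = 5*3 + 5 = 15 + 5 = 20)
X = -½ (X = -3*⅙ = -½ ≈ -0.50000)
R*(V(0) + X) = 20*(-6 - ½) = 20*(-13/2) = -130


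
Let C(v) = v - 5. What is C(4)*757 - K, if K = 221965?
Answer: -222722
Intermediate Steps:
C(v) = -5 + v
C(4)*757 - K = (-5 + 4)*757 - 1*221965 = -1*757 - 221965 = -757 - 221965 = -222722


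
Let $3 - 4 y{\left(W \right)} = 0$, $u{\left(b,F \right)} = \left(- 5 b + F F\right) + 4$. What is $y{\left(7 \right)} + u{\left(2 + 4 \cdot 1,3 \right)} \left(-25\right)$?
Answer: $\frac{1703}{4} \approx 425.75$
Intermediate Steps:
$u{\left(b,F \right)} = 4 + F^{2} - 5 b$ ($u{\left(b,F \right)} = \left(- 5 b + F^{2}\right) + 4 = \left(F^{2} - 5 b\right) + 4 = 4 + F^{2} - 5 b$)
$y{\left(W \right)} = \frac{3}{4}$ ($y{\left(W \right)} = \frac{3}{4} - 0 = \frac{3}{4} + 0 = \frac{3}{4}$)
$y{\left(7 \right)} + u{\left(2 + 4 \cdot 1,3 \right)} \left(-25\right) = \frac{3}{4} + \left(4 + 3^{2} - 5 \left(2 + 4 \cdot 1\right)\right) \left(-25\right) = \frac{3}{4} + \left(4 + 9 - 5 \left(2 + 4\right)\right) \left(-25\right) = \frac{3}{4} + \left(4 + 9 - 30\right) \left(-25\right) = \frac{3}{4} - -425 = \frac{3}{4} + 425 = \frac{1703}{4}$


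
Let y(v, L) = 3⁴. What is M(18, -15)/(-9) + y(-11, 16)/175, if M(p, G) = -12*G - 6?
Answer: -9907/525 ≈ -18.870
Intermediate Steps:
y(v, L) = 81
M(p, G) = -6 - 12*G
M(18, -15)/(-9) + y(-11, 16)/175 = (-6 - 12*(-15))/(-9) + 81/175 = (-6 + 180)*(-⅑) + 81*(1/175) = 174*(-⅑) + 81/175 = -58/3 + 81/175 = -9907/525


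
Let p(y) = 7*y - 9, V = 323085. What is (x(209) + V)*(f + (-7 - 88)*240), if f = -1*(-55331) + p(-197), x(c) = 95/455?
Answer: 130803954546/13 ≈ 1.0062e+10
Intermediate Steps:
x(c) = 19/91 (x(c) = 95*(1/455) = 19/91)
p(y) = -9 + 7*y
f = 53943 (f = -1*(-55331) + (-9 + 7*(-197)) = 55331 + (-9 - 1379) = 55331 - 1388 = 53943)
(x(209) + V)*(f + (-7 - 88)*240) = (19/91 + 323085)*(53943 + (-7 - 88)*240) = 29400754*(53943 - 95*240)/91 = 29400754*(53943 - 22800)/91 = (29400754/91)*31143 = 130803954546/13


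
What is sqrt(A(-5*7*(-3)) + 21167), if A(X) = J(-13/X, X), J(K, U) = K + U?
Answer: sqrt(234522435)/105 ≈ 145.85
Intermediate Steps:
A(X) = X - 13/X (A(X) = -13/X + X = X - 13/X)
sqrt(A(-5*7*(-3)) + 21167) = sqrt((-5*7*(-3) - 13/(-5*7*(-3))) + 21167) = sqrt((-35*(-3) - 13/((-35*(-3)))) + 21167) = sqrt((105 - 13/105) + 21167) = sqrt(11012/105 + 21167) = sqrt(2233547/105) = sqrt(234522435)/105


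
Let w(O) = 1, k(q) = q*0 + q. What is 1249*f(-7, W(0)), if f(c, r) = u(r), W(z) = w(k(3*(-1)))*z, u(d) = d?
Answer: 0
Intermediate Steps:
k(q) = q (k(q) = 0 + q = q)
W(z) = z (W(z) = 1*z = z)
f(c, r) = r
1249*f(-7, W(0)) = 1249*0 = 0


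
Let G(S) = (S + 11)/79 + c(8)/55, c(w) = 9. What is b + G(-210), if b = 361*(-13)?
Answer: -20401319/4345 ≈ -4695.4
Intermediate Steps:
b = -4693
G(S) = 1316/4345 + S/79 (G(S) = (S + 11)/79 + 9/55 = (11 + S)*(1/79) + 9*(1/55) = (11/79 + S/79) + 9/55 = 1316/4345 + S/79)
b + G(-210) = -4693 + (1316/4345 + (1/79)*(-210)) = -4693 + (1316/4345 - 210/79) = -4693 - 10234/4345 = -20401319/4345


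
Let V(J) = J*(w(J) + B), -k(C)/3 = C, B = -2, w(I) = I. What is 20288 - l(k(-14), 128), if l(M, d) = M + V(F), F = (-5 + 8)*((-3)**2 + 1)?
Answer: 19406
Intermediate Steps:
F = 30 (F = 3*(9 + 1) = 3*10 = 30)
k(C) = -3*C
V(J) = J*(-2 + J) (V(J) = J*(J - 2) = J*(-2 + J))
l(M, d) = 840 + M (l(M, d) = M + 30*(-2 + 30) = M + 30*28 = M + 840 = 840 + M)
20288 - l(k(-14), 128) = 20288 - (840 - 3*(-14)) = 20288 - (840 + 42) = 20288 - 1*882 = 20288 - 882 = 19406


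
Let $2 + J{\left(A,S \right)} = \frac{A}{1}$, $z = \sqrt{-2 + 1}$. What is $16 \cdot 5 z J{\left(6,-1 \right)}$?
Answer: $320 i \approx 320.0 i$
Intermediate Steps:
$z = i$ ($z = \sqrt{-1} = i \approx 1.0 i$)
$J{\left(A,S \right)} = -2 + A$ ($J{\left(A,S \right)} = -2 + \frac{A}{1} = -2 + A 1 = -2 + A$)
$16 \cdot 5 z J{\left(6,-1 \right)} = 16 \cdot 5 i \left(-2 + 6\right) = 16 \cdot 5 i 4 = 16 \cdot 20 i = 320 i$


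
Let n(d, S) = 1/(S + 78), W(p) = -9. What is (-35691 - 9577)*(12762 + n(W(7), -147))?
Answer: -39861959636/69 ≈ -5.7771e+8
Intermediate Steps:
n(d, S) = 1/(78 + S)
(-35691 - 9577)*(12762 + n(W(7), -147)) = (-35691 - 9577)*(12762 + 1/(78 - 147)) = -45268*(12762 + 1/(-69)) = -45268*(12762 - 1/69) = -45268*880577/69 = -39861959636/69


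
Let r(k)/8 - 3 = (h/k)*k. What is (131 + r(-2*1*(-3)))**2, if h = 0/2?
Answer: 24025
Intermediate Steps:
h = 0 (h = 0*(1/2) = 0)
r(k) = 24 (r(k) = 24 + 8*((0/k)*k) = 24 + 8*(0*k) = 24 + 8*0 = 24 + 0 = 24)
(131 + r(-2*1*(-3)))**2 = (131 + 24)**2 = 155**2 = 24025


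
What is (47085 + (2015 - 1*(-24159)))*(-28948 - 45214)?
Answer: -5433033958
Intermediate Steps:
(47085 + (2015 - 1*(-24159)))*(-28948 - 45214) = (47085 + (2015 + 24159))*(-74162) = (47085 + 26174)*(-74162) = 73259*(-74162) = -5433033958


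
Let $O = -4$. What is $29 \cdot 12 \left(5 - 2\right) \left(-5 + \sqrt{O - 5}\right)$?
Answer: $-5220 + 3132 i \approx -5220.0 + 3132.0 i$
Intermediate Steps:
$29 \cdot 12 \left(5 - 2\right) \left(-5 + \sqrt{O - 5}\right) = 29 \cdot 12 \left(5 - 2\right) \left(-5 + \sqrt{-4 - 5}\right) = 348 \cdot 3 \left(-5 + \sqrt{-9}\right) = 348 \cdot 3 \left(-5 + 3 i\right) = 348 \left(-15 + 9 i\right) = -5220 + 3132 i$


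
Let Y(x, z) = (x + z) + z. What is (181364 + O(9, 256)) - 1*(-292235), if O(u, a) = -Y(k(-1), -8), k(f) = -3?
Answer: 473618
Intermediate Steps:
Y(x, z) = x + 2*z
O(u, a) = 19 (O(u, a) = -(-3 + 2*(-8)) = -(-3 - 16) = -1*(-19) = 19)
(181364 + O(9, 256)) - 1*(-292235) = (181364 + 19) - 1*(-292235) = 181383 + 292235 = 473618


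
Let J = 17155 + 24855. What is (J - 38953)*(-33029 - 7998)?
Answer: -125419539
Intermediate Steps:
J = 42010
(J - 38953)*(-33029 - 7998) = (42010 - 38953)*(-33029 - 7998) = 3057*(-41027) = -125419539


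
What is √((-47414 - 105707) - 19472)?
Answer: 3*I*√19177 ≈ 415.44*I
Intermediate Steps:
√((-47414 - 105707) - 19472) = √(-153121 - 19472) = √(-172593) = 3*I*√19177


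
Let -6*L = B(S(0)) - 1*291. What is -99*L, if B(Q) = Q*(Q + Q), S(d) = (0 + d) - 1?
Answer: -9537/2 ≈ -4768.5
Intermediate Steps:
S(d) = -1 + d (S(d) = d - 1 = -1 + d)
B(Q) = 2*Q² (B(Q) = Q*(2*Q) = 2*Q²)
L = 289/6 (L = -(2*(-1 + 0)² - 1*291)/6 = -(2*(-1)² - 291)/6 = -(2*1 - 291)/6 = -(2 - 291)/6 = -⅙*(-289) = 289/6 ≈ 48.167)
-99*L = -99*289/6 = -9537/2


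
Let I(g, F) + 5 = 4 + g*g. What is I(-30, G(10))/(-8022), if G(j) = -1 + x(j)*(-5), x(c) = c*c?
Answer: -899/8022 ≈ -0.11207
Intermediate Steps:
x(c) = c²
G(j) = -1 - 5*j² (G(j) = -1 + j²*(-5) = -1 - 5*j²)
I(g, F) = -1 + g² (I(g, F) = -5 + (4 + g*g) = -5 + (4 + g²) = -1 + g²)
I(-30, G(10))/(-8022) = (-1 + (-30)²)/(-8022) = (-1 + 900)*(-1/8022) = 899*(-1/8022) = -899/8022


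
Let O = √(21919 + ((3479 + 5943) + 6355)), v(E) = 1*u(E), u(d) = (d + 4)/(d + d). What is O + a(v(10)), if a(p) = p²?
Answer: 49/100 + 8*√589 ≈ 194.64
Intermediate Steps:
u(d) = (4 + d)/(2*d) (u(d) = (4 + d)/((2*d)) = (4 + d)*(1/(2*d)) = (4 + d)/(2*d))
v(E) = (4 + E)/(2*E) (v(E) = 1*((4 + E)/(2*E)) = (4 + E)/(2*E))
O = 8*√589 (O = √(21919 + (9422 + 6355)) = √(21919 + 15777) = √37696 = 8*√589 ≈ 194.15)
O + a(v(10)) = 8*√589 + ((½)*(4 + 10)/10)² = 8*√589 + ((½)*(⅒)*14)² = 8*√589 + (7/10)² = 8*√589 + 49/100 = 49/100 + 8*√589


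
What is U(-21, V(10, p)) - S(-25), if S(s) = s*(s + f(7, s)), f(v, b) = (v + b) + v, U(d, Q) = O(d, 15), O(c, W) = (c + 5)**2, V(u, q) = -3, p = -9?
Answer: -644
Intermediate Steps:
O(c, W) = (5 + c)**2
U(d, Q) = (5 + d)**2
f(v, b) = b + 2*v (f(v, b) = (b + v) + v = b + 2*v)
S(s) = s*(14 + 2*s) (S(s) = s*(s + (s + 2*7)) = s*(s + (s + 14)) = s*(s + (14 + s)) = s*(14 + 2*s))
U(-21, V(10, p)) - S(-25) = (5 - 21)**2 - 2*(-25)*(7 - 25) = (-16)**2 - 2*(-25)*(-18) = 256 - 1*900 = 256 - 900 = -644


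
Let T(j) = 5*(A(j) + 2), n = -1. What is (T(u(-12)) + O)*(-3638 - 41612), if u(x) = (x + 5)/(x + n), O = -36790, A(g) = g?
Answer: 21634251250/13 ≈ 1.6642e+9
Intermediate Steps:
u(x) = (5 + x)/(-1 + x) (u(x) = (x + 5)/(x - 1) = (5 + x)/(-1 + x))
T(j) = 10 + 5*j (T(j) = 5*(j + 2) = 5*(2 + j) = 10 + 5*j)
(T(u(-12)) + O)*(-3638 - 41612) = ((10 + 5*((5 - 12)/(-1 - 12))) - 36790)*(-3638 - 41612) = ((10 + 5*(-7/(-13))) - 36790)*(-45250) = ((10 + 5*(-1/13*(-7))) - 36790)*(-45250) = ((10 + 5*(7/13)) - 36790)*(-45250) = ((10 + 35/13) - 36790)*(-45250) = (165/13 - 36790)*(-45250) = -478105/13*(-45250) = 21634251250/13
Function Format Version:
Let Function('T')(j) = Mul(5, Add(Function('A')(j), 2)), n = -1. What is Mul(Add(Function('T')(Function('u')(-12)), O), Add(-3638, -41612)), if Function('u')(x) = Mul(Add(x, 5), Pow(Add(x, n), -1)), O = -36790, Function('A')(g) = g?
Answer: Rational(21634251250, 13) ≈ 1.6642e+9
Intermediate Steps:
Function('u')(x) = Mul(Pow(Add(-1, x), -1), Add(5, x)) (Function('u')(x) = Mul(Add(x, 5), Pow(Add(x, -1), -1)) = Mul(Add(5, x), Pow(Add(-1, x), -1)) = Mul(Pow(Add(-1, x), -1), Add(5, x)))
Function('T')(j) = Add(10, Mul(5, j)) (Function('T')(j) = Mul(5, Add(j, 2)) = Mul(5, Add(2, j)) = Add(10, Mul(5, j)))
Mul(Add(Function('T')(Function('u')(-12)), O), Add(-3638, -41612)) = Mul(Add(Add(10, Mul(5, Mul(Pow(Add(-1, -12), -1), Add(5, -12)))), -36790), Add(-3638, -41612)) = Mul(Add(Add(10, Mul(5, Mul(Pow(-13, -1), -7))), -36790), -45250) = Mul(Add(Add(10, Mul(5, Mul(Rational(-1, 13), -7))), -36790), -45250) = Mul(Add(Add(10, Mul(5, Rational(7, 13))), -36790), -45250) = Mul(Add(Add(10, Rational(35, 13)), -36790), -45250) = Mul(Add(Rational(165, 13), -36790), -45250) = Mul(Rational(-478105, 13), -45250) = Rational(21634251250, 13)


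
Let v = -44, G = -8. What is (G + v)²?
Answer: 2704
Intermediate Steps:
(G + v)² = (-8 - 44)² = (-52)² = 2704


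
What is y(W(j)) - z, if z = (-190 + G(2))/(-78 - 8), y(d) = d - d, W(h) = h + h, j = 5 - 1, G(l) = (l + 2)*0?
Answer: -95/43 ≈ -2.2093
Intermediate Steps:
G(l) = 0 (G(l) = (2 + l)*0 = 0)
j = 4
W(h) = 2*h
y(d) = 0
z = 95/43 (z = (-190 + 0)/(-78 - 8) = -190/(-86) = -190*(-1/86) = 95/43 ≈ 2.2093)
y(W(j)) - z = 0 - 1*95/43 = 0 - 95/43 = -95/43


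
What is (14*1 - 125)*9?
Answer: -999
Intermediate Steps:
(14*1 - 125)*9 = (14 - 125)*9 = -111*9 = -999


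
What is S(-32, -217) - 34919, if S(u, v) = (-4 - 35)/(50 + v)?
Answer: -5831434/167 ≈ -34919.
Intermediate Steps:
S(u, v) = -39/(50 + v)
S(-32, -217) - 34919 = -39/(50 - 217) - 34919 = -39/(-167) - 34919 = -39*(-1/167) - 34919 = 39/167 - 34919 = -5831434/167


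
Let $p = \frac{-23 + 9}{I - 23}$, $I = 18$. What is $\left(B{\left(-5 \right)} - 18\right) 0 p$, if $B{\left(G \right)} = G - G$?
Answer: $0$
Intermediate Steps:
$p = \frac{14}{5}$ ($p = \frac{-23 + 9}{18 - 23} = - \frac{14}{-5} = \left(-14\right) \left(- \frac{1}{5}\right) = \frac{14}{5} \approx 2.8$)
$B{\left(G \right)} = 0$
$\left(B{\left(-5 \right)} - 18\right) 0 p = \left(0 - 18\right) 0 \cdot \frac{14}{5} = \left(-18\right) 0 \cdot \frac{14}{5} = 0 \cdot \frac{14}{5} = 0$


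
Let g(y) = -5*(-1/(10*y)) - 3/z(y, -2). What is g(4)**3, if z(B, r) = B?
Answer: -125/512 ≈ -0.24414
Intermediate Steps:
g(y) = -5/(2*y) (g(y) = -5*(-1/(10*y)) - 3/y = -(-1)/(2*y) - 3/y = 1/(2*y) - 3/y = -5/(2*y))
g(4)**3 = (-5/2/4)**3 = (-5/2*1/4)**3 = (-5/8)**3 = -125/512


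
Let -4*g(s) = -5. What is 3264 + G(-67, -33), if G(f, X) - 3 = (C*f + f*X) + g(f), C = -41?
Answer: 32905/4 ≈ 8226.3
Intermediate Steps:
g(s) = 5/4 (g(s) = -¼*(-5) = 5/4)
G(f, X) = 17/4 - 41*f + X*f (G(f, X) = 3 + ((-41*f + f*X) + 5/4) = 3 + ((-41*f + X*f) + 5/4) = 3 + (5/4 - 41*f + X*f) = 17/4 - 41*f + X*f)
3264 + G(-67, -33) = 3264 + (17/4 - 41*(-67) - 33*(-67)) = 3264 + (17/4 + 2747 + 2211) = 3264 + 19849/4 = 32905/4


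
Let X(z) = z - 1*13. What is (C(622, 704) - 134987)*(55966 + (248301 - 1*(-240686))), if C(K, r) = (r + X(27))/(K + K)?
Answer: -45755101281915/622 ≈ -7.3561e+10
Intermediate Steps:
X(z) = -13 + z (X(z) = z - 13 = -13 + z)
C(K, r) = (14 + r)/(2*K) (C(K, r) = (r + (-13 + 27))/(K + K) = (r + 14)/((2*K)) = (14 + r)*(1/(2*K)) = (14 + r)/(2*K))
(C(622, 704) - 134987)*(55966 + (248301 - 1*(-240686))) = ((½)*(14 + 704)/622 - 134987)*(55966 + (248301 - 1*(-240686))) = ((½)*(1/622)*718 - 134987)*(55966 + (248301 + 240686)) = (359/622 - 134987)*(55966 + 488987) = -83961555/622*544953 = -45755101281915/622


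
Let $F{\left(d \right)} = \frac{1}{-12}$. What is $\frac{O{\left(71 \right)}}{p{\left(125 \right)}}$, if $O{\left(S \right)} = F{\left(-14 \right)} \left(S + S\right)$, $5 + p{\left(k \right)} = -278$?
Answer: $\frac{71}{1698} \approx 0.041814$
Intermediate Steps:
$F{\left(d \right)} = - \frac{1}{12}$
$p{\left(k \right)} = -283$ ($p{\left(k \right)} = -5 - 278 = -283$)
$O{\left(S \right)} = - \frac{S}{6}$ ($O{\left(S \right)} = - \frac{S + S}{12} = - \frac{2 S}{12} = - \frac{S}{6}$)
$\frac{O{\left(71 \right)}}{p{\left(125 \right)}} = \frac{\left(- \frac{1}{6}\right) 71}{-283} = \left(- \frac{71}{6}\right) \left(- \frac{1}{283}\right) = \frac{71}{1698}$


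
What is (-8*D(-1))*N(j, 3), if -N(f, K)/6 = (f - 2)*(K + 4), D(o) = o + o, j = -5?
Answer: 4704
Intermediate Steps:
D(o) = 2*o
N(f, K) = -6*(-2 + f)*(4 + K) (N(f, K) = -6*(f - 2)*(K + 4) = -6*(-2 + f)*(4 + K))
(-8*D(-1))*N(j, 3) = (-16*(-1))*(48 - 24*(-5) + 12*3 - 6*3*(-5)) = (-8*(-2))*(48 + 120 + 36 + 90) = 16*294 = 4704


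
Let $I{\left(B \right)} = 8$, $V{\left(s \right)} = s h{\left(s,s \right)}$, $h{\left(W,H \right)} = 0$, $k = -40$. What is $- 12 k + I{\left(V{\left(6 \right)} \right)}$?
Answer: $488$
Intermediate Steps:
$V{\left(s \right)} = 0$ ($V{\left(s \right)} = s 0 = 0$)
$- 12 k + I{\left(V{\left(6 \right)} \right)} = \left(-12\right) \left(-40\right) + 8 = 480 + 8 = 488$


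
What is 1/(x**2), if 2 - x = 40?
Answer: 1/1444 ≈ 0.00069252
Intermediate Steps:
x = -38 (x = 2 - 1*40 = 2 - 40 = -38)
1/(x**2) = 1/((-38)**2) = 1/1444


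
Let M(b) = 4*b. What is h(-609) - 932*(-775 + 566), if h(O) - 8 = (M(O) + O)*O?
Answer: 2049201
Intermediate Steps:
h(O) = 8 + 5*O**2 (h(O) = 8 + (4*O + O)*O = 8 + (5*O)*O = 8 + 5*O**2)
h(-609) - 932*(-775 + 566) = (8 + 5*(-609)**2) - 932*(-775 + 566) = (8 + 5*370881) - 932*(-209) = (8 + 1854405) - 1*(-194788) = 1854413 + 194788 = 2049201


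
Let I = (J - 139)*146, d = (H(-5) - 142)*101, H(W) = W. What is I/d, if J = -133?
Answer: 39712/14847 ≈ 2.6747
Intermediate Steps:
d = -14847 (d = (-5 - 142)*101 = -147*101 = -14847)
I = -39712 (I = (-133 - 139)*146 = -272*146 = -39712)
I/d = -39712/(-14847) = -39712*(-1/14847) = 39712/14847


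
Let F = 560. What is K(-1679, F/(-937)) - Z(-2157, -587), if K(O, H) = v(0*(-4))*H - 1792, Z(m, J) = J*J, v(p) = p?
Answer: -346361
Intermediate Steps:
Z(m, J) = J²
K(O, H) = -1792 (K(O, H) = (0*(-4))*H - 1792 = 0*H - 1792 = 0 - 1792 = -1792)
K(-1679, F/(-937)) - Z(-2157, -587) = -1792 - 1*(-587)² = -1792 - 1*344569 = -1792 - 344569 = -346361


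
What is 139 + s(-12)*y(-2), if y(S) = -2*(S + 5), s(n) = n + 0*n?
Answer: 211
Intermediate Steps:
s(n) = n (s(n) = n + 0 = n)
y(S) = -10 - 2*S (y(S) = -2*(5 + S) = -10 - 2*S)
139 + s(-12)*y(-2) = 139 - 12*(-10 - 2*(-2)) = 139 - 12*(-10 + 4) = 139 - 12*(-6) = 139 + 72 = 211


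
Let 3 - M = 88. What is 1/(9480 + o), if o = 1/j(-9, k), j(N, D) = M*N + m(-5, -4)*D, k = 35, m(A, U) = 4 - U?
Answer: 1045/9906601 ≈ 0.00010549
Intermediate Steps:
M = -85 (M = 3 - 1*88 = 3 - 88 = -85)
j(N, D) = -85*N + 8*D (j(N, D) = -85*N + (4 - 1*(-4))*D = -85*N + (4 + 4)*D = -85*N + 8*D)
o = 1/1045 (o = 1/(-85*(-9) + 8*35) = 1/(765 + 280) = 1/1045 ≈ 0.00095694)
1/(9480 + o) = 1/(9480 + 1/1045) = 1/(9906601/1045) = 1045/9906601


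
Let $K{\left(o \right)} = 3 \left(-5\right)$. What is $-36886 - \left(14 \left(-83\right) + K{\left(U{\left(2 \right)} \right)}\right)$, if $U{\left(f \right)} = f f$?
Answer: $-35709$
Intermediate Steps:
$U{\left(f \right)} = f^{2}$
$K{\left(o \right)} = -15$
$-36886 - \left(14 \left(-83\right) + K{\left(U{\left(2 \right)} \right)}\right) = -36886 - \left(14 \left(-83\right) - 15\right) = -36886 - \left(-1162 - 15\right) = -36886 - -1177 = -36886 + 1177 = -35709$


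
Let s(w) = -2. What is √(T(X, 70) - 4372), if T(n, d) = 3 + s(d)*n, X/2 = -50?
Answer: I*√4169 ≈ 64.568*I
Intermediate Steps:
X = -100 (X = 2*(-50) = -100)
T(n, d) = 3 - 2*n
√(T(X, 70) - 4372) = √((3 - 2*(-100)) - 4372) = √((3 + 200) - 4372) = √(203 - 4372) = √(-4169) = I*√4169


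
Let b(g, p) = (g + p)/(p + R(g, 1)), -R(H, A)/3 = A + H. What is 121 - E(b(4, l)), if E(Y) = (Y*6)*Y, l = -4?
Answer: 121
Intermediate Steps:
R(H, A) = -3*A - 3*H (R(H, A) = -3*(A + H) = -3*A - 3*H)
b(g, p) = (g + p)/(-3 + p - 3*g) (b(g, p) = (g + p)/(p + (-3*1 - 3*g)) = (g + p)/(p + (-3 - 3*g)) = (g + p)/(-3 + p - 3*g))
E(Y) = 6*Y² (E(Y) = (6*Y)*Y = 6*Y²)
121 - E(b(4, l)) = 121 - 6*((4 - 4)/(-3 - 4 - 3*4))² = 121 - 6*(0/(-3 - 4 - 12))² = 121 - 6*(0/(-19))² = 121 - 6*(-1/19*0)² = 121 - 6*0² = 121 - 6*0 = 121 - 1*0 = 121 + 0 = 121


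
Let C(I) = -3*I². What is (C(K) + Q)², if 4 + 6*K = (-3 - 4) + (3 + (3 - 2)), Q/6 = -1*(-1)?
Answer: 529/144 ≈ 3.6736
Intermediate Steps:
Q = 6 (Q = 6*(-1*(-1)) = 6*1 = 6)
K = -7/6 (K = -⅔ + ((-3 - 4) + (3 + (3 - 2)))/6 = -⅔ + (-7 + (3 + 1))/6 = -⅔ + (-7 + 4)/6 = -⅔ + (⅙)*(-3) = -⅔ - ½ = -7/6 ≈ -1.1667)
(C(K) + Q)² = (-3*(-7/6)² + 6)² = (-3*49/36 + 6)² = (-49/12 + 6)² = (23/12)² = 529/144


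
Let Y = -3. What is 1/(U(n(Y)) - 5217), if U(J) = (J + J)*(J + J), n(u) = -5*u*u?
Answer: 1/2883 ≈ 0.00034686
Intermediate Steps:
n(u) = -5*u²
U(J) = 4*J² (U(J) = (2*J)*(2*J) = 4*J²)
1/(U(n(Y)) - 5217) = 1/(4*(-5*(-3)²)² - 5217) = 1/(4*(-5*9)² - 5217) = 1/(4*(-45)² - 5217) = 1/(4*2025 - 5217) = 1/(8100 - 5217) = 1/2883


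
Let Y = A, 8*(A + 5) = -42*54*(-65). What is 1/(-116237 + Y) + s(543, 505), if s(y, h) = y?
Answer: 106226545/195629 ≈ 543.00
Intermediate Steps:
A = 36845/2 (A = -5 + (-42*54*(-65))/8 = -5 + (-2268*(-65))/8 = -5 + (1/8)*147420 = -5 + 36855/2 = 36845/2 ≈ 18423.)
Y = 36845/2 ≈ 18423.
1/(-116237 + Y) + s(543, 505) = 1/(-116237 + 36845/2) + 543 = 1/(-195629/2) + 543 = -2/195629 + 543 = 106226545/195629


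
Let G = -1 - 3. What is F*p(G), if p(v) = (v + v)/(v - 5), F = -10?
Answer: -80/9 ≈ -8.8889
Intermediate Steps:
G = -4
p(v) = 2*v/(-5 + v) (p(v) = (2*v)/(-5 + v) = 2*v/(-5 + v))
F*p(G) = -20*(-4)/(-5 - 4) = -20*(-4)/(-9) = -20*(-4)*(-1)/9 = -10*8/9 = -80/9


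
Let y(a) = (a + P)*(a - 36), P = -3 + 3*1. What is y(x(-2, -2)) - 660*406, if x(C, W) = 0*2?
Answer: -267960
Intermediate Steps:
P = 0 (P = -3 + 3 = 0)
x(C, W) = 0
y(a) = a*(-36 + a) (y(a) = (a + 0)*(a - 36) = a*(-36 + a))
y(x(-2, -2)) - 660*406 = 0*(-36 + 0) - 660*406 = 0*(-36) - 267960 = 0 - 267960 = -267960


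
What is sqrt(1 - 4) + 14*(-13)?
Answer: -182 + I*sqrt(3) ≈ -182.0 + 1.732*I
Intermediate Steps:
sqrt(1 - 4) + 14*(-13) = sqrt(-3) - 182 = I*sqrt(3) - 182 = -182 + I*sqrt(3)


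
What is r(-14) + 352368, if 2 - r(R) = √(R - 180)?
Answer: 352370 - I*√194 ≈ 3.5237e+5 - 13.928*I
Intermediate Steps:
r(R) = 2 - √(-180 + R) (r(R) = 2 - √(R - 180) = 2 - √(-180 + R))
r(-14) + 352368 = (2 - √(-180 - 14)) + 352368 = (2 - √(-194)) + 352368 = (2 - I*√194) + 352368 = 352370 - I*√194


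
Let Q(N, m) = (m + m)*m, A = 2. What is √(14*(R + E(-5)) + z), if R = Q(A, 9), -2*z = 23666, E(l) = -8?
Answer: I*√9677 ≈ 98.372*I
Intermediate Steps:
Q(N, m) = 2*m² (Q(N, m) = (2*m)*m = 2*m²)
z = -11833 (z = -½*23666 = -11833)
R = 162 (R = 2*9² = 2*81 = 162)
√(14*(R + E(-5)) + z) = √(14*(162 - 8) - 11833) = √(14*154 - 11833) = √(2156 - 11833) = √(-9677) = I*√9677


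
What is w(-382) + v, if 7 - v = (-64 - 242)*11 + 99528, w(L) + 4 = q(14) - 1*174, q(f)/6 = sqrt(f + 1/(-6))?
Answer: -96333 + sqrt(498) ≈ -96311.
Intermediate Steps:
q(f) = 6*sqrt(-1/6 + f) (q(f) = 6*sqrt(f + 1/(-6)) = 6*sqrt(f - 1/6) = 6*sqrt(-1/6 + f))
w(L) = -178 + sqrt(498) (w(L) = -4 + (sqrt(-6 + 36*14) - 1*174) = -4 + (sqrt(-6 + 504) - 174) = -4 + (sqrt(498) - 174) = -4 + (-174 + sqrt(498)) = -178 + sqrt(498))
v = -96155 (v = 7 - ((-64 - 242)*11 + 99528) = 7 - (-306*11 + 99528) = 7 - (-3366 + 99528) = 7 - 1*96162 = 7 - 96162 = -96155)
w(-382) + v = (-178 + sqrt(498)) - 96155 = -96333 + sqrt(498)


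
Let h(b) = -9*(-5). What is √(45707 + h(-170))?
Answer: 2*√11438 ≈ 213.90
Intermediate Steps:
h(b) = 45
√(45707 + h(-170)) = √(45707 + 45) = √45752 = 2*√11438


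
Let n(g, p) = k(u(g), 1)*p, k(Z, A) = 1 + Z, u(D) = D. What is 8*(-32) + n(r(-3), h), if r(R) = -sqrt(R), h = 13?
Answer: -243 - 13*I*sqrt(3) ≈ -243.0 - 22.517*I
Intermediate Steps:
n(g, p) = p*(1 + g) (n(g, p) = (1 + g)*p = p*(1 + g))
8*(-32) + n(r(-3), h) = 8*(-32) + 13*(1 - sqrt(-3)) = -256 + 13*(1 - I*sqrt(3)) = -256 + (13 - 13*I*sqrt(3)) = -243 - 13*I*sqrt(3)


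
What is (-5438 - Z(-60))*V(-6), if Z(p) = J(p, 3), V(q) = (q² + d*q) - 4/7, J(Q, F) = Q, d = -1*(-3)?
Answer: -656116/7 ≈ -93731.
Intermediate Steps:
d = 3
V(q) = -4/7 + q² + 3*q (V(q) = (q² + 3*q) - 4/7 = -4/7 + q² + 3*q)
Z(p) = p
(-5438 - Z(-60))*V(-6) = (-5438 - 1*(-60))*(-4/7 + (-6)² + 3*(-6)) = (-5438 + 60)*(-4/7 + 36 - 18) = -5378*122/7 = -656116/7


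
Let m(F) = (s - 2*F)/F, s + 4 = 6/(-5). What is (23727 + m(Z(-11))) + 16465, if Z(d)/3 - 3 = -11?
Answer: 2411413/60 ≈ 40190.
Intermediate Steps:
Z(d) = -24 (Z(d) = 9 + 3*(-11) = 9 - 33 = -24)
s = -26/5 (s = -4 + 6/(-5) = -4 + 6*(-1/5) = -4 - 6/5 = -26/5 ≈ -5.2000)
m(F) = (-26/5 - 2*F)/F
(23727 + m(Z(-11))) + 16465 = (23727 + (-2 - 26/5/(-24))) + 16465 = (23727 + (-2 - 26/5*(-1/24))) + 16465 = (23727 + (-2 + 13/60)) + 16465 = (23727 - 107/60) + 16465 = 1423513/60 + 16465 = 2411413/60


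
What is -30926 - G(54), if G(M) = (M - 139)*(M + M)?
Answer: -21746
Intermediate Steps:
G(M) = 2*M*(-139 + M) (G(M) = (-139 + M)*(2*M) = 2*M*(-139 + M))
-30926 - G(54) = -30926 - 2*54*(-139 + 54) = -30926 - 2*54*(-85) = -30926 - 1*(-9180) = -30926 + 9180 = -21746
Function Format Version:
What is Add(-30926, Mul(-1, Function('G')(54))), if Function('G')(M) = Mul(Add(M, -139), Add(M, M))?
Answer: -21746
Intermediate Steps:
Function('G')(M) = Mul(2, M, Add(-139, M)) (Function('G')(M) = Mul(Add(-139, M), Mul(2, M)) = Mul(2, M, Add(-139, M)))
Add(-30926, Mul(-1, Function('G')(54))) = Add(-30926, Mul(-1, Mul(2, 54, Add(-139, 54)))) = Add(-30926, Mul(-1, Mul(2, 54, -85))) = Add(-30926, Mul(-1, -9180)) = Add(-30926, 9180) = -21746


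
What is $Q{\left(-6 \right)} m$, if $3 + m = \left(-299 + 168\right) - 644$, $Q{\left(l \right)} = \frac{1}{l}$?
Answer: $\frac{389}{3} \approx 129.67$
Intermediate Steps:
$m = -778$ ($m = -3 + \left(\left(-299 + 168\right) - 644\right) = -3 - 775 = -778$)
$Q{\left(-6 \right)} m = \frac{1}{-6} \left(-778\right) = \left(- \frac{1}{6}\right) \left(-778\right) = \frac{389}{3}$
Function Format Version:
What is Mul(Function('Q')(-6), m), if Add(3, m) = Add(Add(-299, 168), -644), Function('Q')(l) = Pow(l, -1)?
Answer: Rational(389, 3) ≈ 129.67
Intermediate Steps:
m = -778 (m = Add(-3, Add(Add(-299, 168), -644)) = Add(-3, Add(-131, -644)) = Add(-3, -775) = -778)
Mul(Function('Q')(-6), m) = Mul(Pow(-6, -1), -778) = Mul(Rational(-1, 6), -778) = Rational(389, 3)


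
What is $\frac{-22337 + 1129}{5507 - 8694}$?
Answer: $\frac{21208}{3187} \approx 6.6545$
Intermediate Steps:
$\frac{-22337 + 1129}{5507 - 8694} = - \frac{21208}{5507 + \left(-21835 + 13141\right)} = - \frac{21208}{5507 - 8694} = - \frac{21208}{-3187} = \left(-21208\right) \left(- \frac{1}{3187}\right) = \frac{21208}{3187}$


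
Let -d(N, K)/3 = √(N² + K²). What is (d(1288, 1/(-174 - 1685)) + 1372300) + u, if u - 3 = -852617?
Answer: 519686 - 3*√5733113049665/1859 ≈ 5.1582e+5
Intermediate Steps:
u = -852614 (u = 3 - 852617 = -852614)
d(N, K) = -3*√(K² + N²) (d(N, K) = -3*√(N² + K²) = -3*√(K² + N²))
(d(1288, 1/(-174 - 1685)) + 1372300) + u = (-3*√((1/(-174 - 1685))² + 1288²) + 1372300) - 852614 = (-3*√((1/(-1859))² + 1658944) + 1372300) - 852614 = (-3*√((-1/1859)² + 1658944) + 1372300) - 852614 = (-3*√(1/3455881 + 1658944) + 1372300) - 852614 = (-3*√5733113049665/1859 + 1372300) - 852614 = (1372300 - 3*√5733113049665/1859) - 852614 = 519686 - 3*√5733113049665/1859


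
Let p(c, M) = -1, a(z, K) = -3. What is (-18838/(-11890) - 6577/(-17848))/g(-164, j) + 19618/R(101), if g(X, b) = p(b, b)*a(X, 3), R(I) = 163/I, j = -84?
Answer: 630756930179491/51886010040 ≈ 12157.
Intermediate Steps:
g(X, b) = 3 (g(X, b) = -1*(-3) = 3)
(-18838/(-11890) - 6577/(-17848))/g(-164, j) + 19618/R(101) = (-18838/(-11890) - 6577/(-17848))/3 + 19618/((163/101)) = (-18838*(-1/11890) - 6577*(-1/17848))*(⅓) + 19618/((163*(1/101))) = (9419/5945 + 6577/17848)*(⅓) + 19618/(163/101) = (207210577/106106360)*(⅓) + 19618*(101/163) = 207210577/318319080 + 1981418/163 = 630756930179491/51886010040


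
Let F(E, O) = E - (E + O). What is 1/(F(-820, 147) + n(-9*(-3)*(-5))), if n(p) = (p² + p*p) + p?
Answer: 1/36168 ≈ 2.7649e-5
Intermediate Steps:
F(E, O) = -O (F(E, O) = E + (-E - O) = -O)
n(p) = p + 2*p² (n(p) = (p² + p²) + p = 2*p² + p = p + 2*p²)
1/(F(-820, 147) + n(-9*(-3)*(-5))) = 1/(-1*147 + (-9*(-3)*(-5))*(1 + 2*(-9*(-3)*(-5)))) = 1/(-147 + (27*(-5))*(1 + 2*(27*(-5)))) = 1/(-147 - 135*(1 + 2*(-135))) = 1/(-147 - 135*(1 - 270)) = 1/(-147 - 135*(-269)) = 1/(-147 + 36315) = 1/36168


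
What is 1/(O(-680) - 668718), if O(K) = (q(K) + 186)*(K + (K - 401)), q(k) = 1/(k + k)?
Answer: -1360/1354917279 ≈ -1.0038e-6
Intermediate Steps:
q(k) = 1/(2*k)
O(K) = (-401 + 2*K)*(186 + 1/(2*K)) (O(K) = (1/(2*K) + 186)*(K + (K - 401)) = (186 + 1/(2*K))*(K + (-401 + K)) = (186 + 1/(2*K))*(-401 + 2*K) = (-401 + 2*K)*(186 + 1/(2*K)))
1/(O(-680) - 668718) = 1/((-74585 + 372*(-680) - 401/2/(-680)) - 668718) = 1/((-74585 - 252960 - 401/2*(-1/680)) - 668718) = 1/((-74585 - 252960 + 401/1360) - 668718) = 1/(-445460799/1360 - 668718) = 1/(-1354917279/1360) = -1360/1354917279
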